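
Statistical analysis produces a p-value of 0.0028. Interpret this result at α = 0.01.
Since p = 0.0028 < α = 0.01, reject H₀.
There is sufficient evidence to reject the null hypothesis; the result is statistically significant at the 0.01 level.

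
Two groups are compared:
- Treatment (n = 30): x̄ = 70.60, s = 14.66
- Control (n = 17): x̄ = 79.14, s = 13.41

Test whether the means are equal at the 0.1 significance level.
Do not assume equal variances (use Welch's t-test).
Welch's two-sample t-test:
H₀: μ₁ = μ₂
H₁: μ₁ ≠ μ₂
s₁²/n₁ = 14.66²/30 = 7.1639,  s₂²/n₂ = 13.41²/17 = 10.5781
SE = √(s₁²/n₁ + s₂²/n₂) = √(7.1639 + 10.5781) = 4.2121
df (Welch-Satterthwaite) = (s₁²/n₁ + s₂²/n₂)² / [(s₁²/n₁)²/(n₁-1) + (s₂²/n₂)²/(n₂-1)] ≈ 35.92
t = (x̄₁ - x̄₂) / SE = (70.60 - 79.14) / 4.2121 = -8.54 / 4.2121 = -2.027
p-value = 0.0501

Since p-value < α = 0.1, we reject H₀.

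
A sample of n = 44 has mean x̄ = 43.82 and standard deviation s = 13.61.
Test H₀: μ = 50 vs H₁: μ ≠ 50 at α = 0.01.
One-sample t-test:
H₀: μ = 50
H₁: μ ≠ 50
df = n - 1 = 43
t = (x̄ - μ₀) / (s/√n) = (43.82 - 50) / (13.61/√44) = -3.012
p-value = 0.0043

Since p-value < α = 0.01, we reject H₀.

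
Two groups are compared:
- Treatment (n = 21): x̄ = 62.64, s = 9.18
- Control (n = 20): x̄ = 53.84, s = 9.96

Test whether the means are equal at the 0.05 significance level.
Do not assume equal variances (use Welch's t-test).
Welch's two-sample t-test:
H₀: μ₁ = μ₂
H₁: μ₁ ≠ μ₂
s₁²/n₁ = 9.18²/21 = 4.0130,  s₂²/n₂ = 9.96²/20 = 4.9601
SE = √(s₁²/n₁ + s₂²/n₂) = √(4.0130 + 4.9601) = 2.9955
df (Welch-Satterthwaite) = (s₁²/n₁ + s₂²/n₂)² / [(s₁²/n₁)²/(n₁-1) + (s₂²/n₂)²/(n₂-1)] ≈ 38.34
t = (x̄₁ - x̄₂) / SE = (62.64 - 53.84) / 2.9955 = 8.80 / 2.9955 = 2.938
p-value = 0.0056

Since p-value < α = 0.05, we reject H₀.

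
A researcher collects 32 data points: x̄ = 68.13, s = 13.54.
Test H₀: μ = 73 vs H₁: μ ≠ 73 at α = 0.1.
One-sample t-test:
H₀: μ = 73
H₁: μ ≠ 73
df = n - 1 = 31
t = (x̄ - μ₀) / (s/√n) = (68.13 - 73) / (13.54/√32) = -2.035
p-value = 0.0505

Since p-value < α = 0.1, we reject H₀.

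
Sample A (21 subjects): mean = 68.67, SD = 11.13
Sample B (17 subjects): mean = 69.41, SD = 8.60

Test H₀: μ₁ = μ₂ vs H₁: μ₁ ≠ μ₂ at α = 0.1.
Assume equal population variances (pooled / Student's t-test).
Student's two-sample t-test (equal variances):
H₀: μ₁ = μ₂
H₁: μ₁ ≠ μ₂
df = n₁ + n₂ - 2 = 36
Pooled variance s_p² = [(n₁-1)s₁² + (n₂-1)s₂²] / (n₁ + n₂ - 2) = [(20)(11.13²) + (16)(8.60²)] / 36 = 101.6916
SE = √(s_p²(1/n₁ + 1/n₂)) = √(101.6916 × (1/21 + 1/17)) = 3.2900
t = (x̄₁ - x̄₂) / SE = (68.67 - 69.41) / 3.2900 = -0.74 / 3.2900 = -0.225
p-value = 0.8233

Since p-value > α = 0.1, we fail to reject H₀.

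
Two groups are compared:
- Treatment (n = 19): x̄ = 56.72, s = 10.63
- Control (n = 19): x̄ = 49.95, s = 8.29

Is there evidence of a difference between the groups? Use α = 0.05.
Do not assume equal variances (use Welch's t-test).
Welch's two-sample t-test:
H₀: μ₁ = μ₂
H₁: μ₁ ≠ μ₂
s₁²/n₁ = 10.63²/19 = 5.9472,  s₂²/n₂ = 8.29²/19 = 3.6171
SE = √(s₁²/n₁ + s₂²/n₂) = √(5.9472 + 3.6171) = 3.0926
df (Welch-Satterthwaite) = (s₁²/n₁ + s₂²/n₂)² / [(s₁²/n₁)²/(n₁-1) + (s₂²/n₂)²/(n₂-1)] ≈ 33.98
t = (x̄₁ - x̄₂) / SE = (56.72 - 49.95) / 3.0926 = 6.77 / 3.0926 = 2.189
p-value = 0.0356

Since p-value < α = 0.05, we reject H₀.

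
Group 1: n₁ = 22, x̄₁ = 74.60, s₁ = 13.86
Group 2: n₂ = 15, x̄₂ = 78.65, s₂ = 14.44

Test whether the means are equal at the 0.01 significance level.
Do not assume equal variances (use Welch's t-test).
Welch's two-sample t-test:
H₀: μ₁ = μ₂
H₁: μ₁ ≠ μ₂
s₁²/n₁ = 13.86²/22 = 8.7318,  s₂²/n₂ = 14.44²/15 = 13.9009
SE = √(s₁²/n₁ + s₂²/n₂) = √(8.7318 + 13.9009) = 4.7574
df (Welch-Satterthwaite) = (s₁²/n₁ + s₂²/n₂)² / [(s₁²/n₁)²/(n₁-1) + (s₂²/n₂)²/(n₂-1)] ≈ 29.38
t = (x̄₁ - x̄₂) / SE = (74.60 - 78.65) / 4.7574 = -4.05 / 4.7574 = -0.851
p-value = 0.4015

Since p-value > α = 0.01, we fail to reject H₀.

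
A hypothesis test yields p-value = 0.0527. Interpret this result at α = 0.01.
Since p = 0.0527 > α = 0.01, fail to reject H₀.
There is insufficient evidence to reject the null hypothesis; the result is not statistically significant at the 0.01 level.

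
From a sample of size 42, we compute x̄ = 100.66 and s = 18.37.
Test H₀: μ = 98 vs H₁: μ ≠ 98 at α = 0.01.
One-sample t-test:
H₀: μ = 98
H₁: μ ≠ 98
df = n - 1 = 41
t = (x̄ - μ₀) / (s/√n) = (100.66 - 98) / (18.37/√42) = 0.938
p-value = 0.3535

Since p-value > α = 0.01, we fail to reject H₀.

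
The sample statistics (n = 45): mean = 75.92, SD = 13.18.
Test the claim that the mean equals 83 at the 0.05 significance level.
One-sample t-test:
H₀: μ = 83
H₁: μ ≠ 83
df = n - 1 = 44
t = (x̄ - μ₀) / (s/√n) = (75.92 - 83) / (13.18/√45) = -3.603
p-value = 0.0008

Since p-value < α = 0.05, we reject H₀.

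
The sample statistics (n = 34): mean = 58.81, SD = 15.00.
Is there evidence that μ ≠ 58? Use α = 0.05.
One-sample t-test:
H₀: μ = 58
H₁: μ ≠ 58
df = n - 1 = 33
t = (x̄ - μ₀) / (s/√n) = (58.81 - 58) / (15.00/√34) = 0.315
p-value = 0.7548

Since p-value > α = 0.05, we fail to reject H₀.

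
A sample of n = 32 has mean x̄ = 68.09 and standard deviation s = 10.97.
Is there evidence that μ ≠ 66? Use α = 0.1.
One-sample t-test:
H₀: μ = 66
H₁: μ ≠ 66
df = n - 1 = 31
t = (x̄ - μ₀) / (s/√n) = (68.09 - 66) / (10.97/√32) = 1.078
p-value = 0.2895

Since p-value > α = 0.1, we fail to reject H₀.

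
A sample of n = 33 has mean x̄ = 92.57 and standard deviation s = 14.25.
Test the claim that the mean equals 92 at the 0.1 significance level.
One-sample t-test:
H₀: μ = 92
H₁: μ ≠ 92
df = n - 1 = 32
t = (x̄ - μ₀) / (s/√n) = (92.57 - 92) / (14.25/√33) = 0.230
p-value = 0.8197

Since p-value > α = 0.1, we fail to reject H₀.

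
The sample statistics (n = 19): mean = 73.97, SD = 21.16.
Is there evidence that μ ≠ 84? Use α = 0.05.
One-sample t-test:
H₀: μ = 84
H₁: μ ≠ 84
df = n - 1 = 18
t = (x̄ - μ₀) / (s/√n) = (73.97 - 84) / (21.16/√19) = -2.066
p-value = 0.0535

Since p-value > α = 0.05, we fail to reject H₀.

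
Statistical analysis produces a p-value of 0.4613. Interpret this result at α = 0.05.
Since p = 0.4613 > α = 0.05, fail to reject H₀.
There is insufficient evidence to reject the null hypothesis; the result is not statistically significant at the 0.05 level.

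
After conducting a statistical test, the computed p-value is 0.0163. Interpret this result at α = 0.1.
Since p = 0.0163 < α = 0.1, reject H₀.
There is sufficient evidence to reject the null hypothesis; the result is statistically significant at the 0.1 level.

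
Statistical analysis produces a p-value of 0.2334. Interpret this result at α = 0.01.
Since p = 0.2334 > α = 0.01, fail to reject H₀.
There is insufficient evidence to reject the null hypothesis; the result is not statistically significant at the 0.01 level.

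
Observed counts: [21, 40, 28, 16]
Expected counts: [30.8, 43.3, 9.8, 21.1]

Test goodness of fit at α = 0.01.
Chi-square goodness of fit test:
H₀: observed counts match expected distribution
H₁: observed counts differ from expected distribution
df = k - 1 = 3
χ² = Σ(O - E)²/E
   = (21 - 30.8)²/30.8 + (40 - 43.3)²/43.3 + (28 - 9.8)²/9.8 + (16 - 21.1)²/21.1
   = 3.118 + 0.252 + 33.800 + 1.233
   = 38.40
p-value < 0.0001

Since p-value < α = 0.01, we reject H₀.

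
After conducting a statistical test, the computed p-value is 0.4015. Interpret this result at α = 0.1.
Since p = 0.4015 > α = 0.1, fail to reject H₀.
There is insufficient evidence to reject the null hypothesis; the result is not statistically significant at the 0.1 level.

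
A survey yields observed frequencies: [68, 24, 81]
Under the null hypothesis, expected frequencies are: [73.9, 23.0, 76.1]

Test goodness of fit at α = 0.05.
Chi-square goodness of fit test:
H₀: observed counts match expected distribution
H₁: observed counts differ from expected distribution
df = k - 1 = 2
χ² = Σ(O - E)²/E
   = (68 - 73.9)²/73.9 + (24 - 23.0)²/23.0 + (81 - 76.1)²/76.1
   = 0.471 + 0.043 + 0.316
   = 0.83
p-value = 0.6603

Since p-value > α = 0.05, we fail to reject H₀.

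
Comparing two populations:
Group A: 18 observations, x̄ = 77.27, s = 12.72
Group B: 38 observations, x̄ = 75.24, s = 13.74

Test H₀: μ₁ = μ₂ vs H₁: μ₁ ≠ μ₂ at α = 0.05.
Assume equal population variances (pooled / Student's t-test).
Student's two-sample t-test (equal variances):
H₀: μ₁ = μ₂
H₁: μ₁ ≠ μ₂
df = n₁ + n₂ - 2 = 54
Pooled variance s_p² = [(n₁-1)s₁² + (n₂-1)s₂²] / (n₁ + n₂ - 2) = [(17)(12.72²) + (37)(13.74²)] / 54 = 180.2910
SE = √(s_p²(1/n₁ + 1/n₂)) = √(180.2910 × (1/18 + 1/38)) = 3.8420
t = (x̄₁ - x̄₂) / SE = (77.27 - 75.24) / 3.8420 = 2.03 / 3.8420 = 0.528
p-value = 0.5994

Since p-value > α = 0.05, we fail to reject H₀.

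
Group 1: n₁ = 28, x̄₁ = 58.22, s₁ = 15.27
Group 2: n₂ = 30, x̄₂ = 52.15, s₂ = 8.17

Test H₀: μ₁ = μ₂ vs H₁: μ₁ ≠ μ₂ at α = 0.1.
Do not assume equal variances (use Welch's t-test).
Welch's two-sample t-test:
H₀: μ₁ = μ₂
H₁: μ₁ ≠ μ₂
s₁²/n₁ = 15.27²/28 = 8.3276,  s₂²/n₂ = 8.17²/30 = 2.2250
SE = √(s₁²/n₁ + s₂²/n₂) = √(8.3276 + 2.2250) = 3.2485
df (Welch-Satterthwaite) = (s₁²/n₁ + s₂²/n₂)² / [(s₁²/n₁)²/(n₁-1) + (s₂²/n₂)²/(n₂-1)] ≈ 40.65
t = (x̄₁ - x̄₂) / SE = (58.22 - 52.15) / 3.2485 = 6.07 / 3.2485 = 1.869
p-value = 0.0689

Since p-value < α = 0.1, we reject H₀.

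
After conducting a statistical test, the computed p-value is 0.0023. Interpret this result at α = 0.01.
Since p = 0.0023 < α = 0.01, reject H₀.
There is sufficient evidence to reject the null hypothesis; the result is statistically significant at the 0.01 level.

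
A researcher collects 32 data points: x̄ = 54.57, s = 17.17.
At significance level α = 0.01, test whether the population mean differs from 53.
One-sample t-test:
H₀: μ = 53
H₁: μ ≠ 53
df = n - 1 = 31
t = (x̄ - μ₀) / (s/√n) = (54.57 - 53) / (17.17/√32) = 0.517
p-value = 0.6086

Since p-value > α = 0.01, we fail to reject H₀.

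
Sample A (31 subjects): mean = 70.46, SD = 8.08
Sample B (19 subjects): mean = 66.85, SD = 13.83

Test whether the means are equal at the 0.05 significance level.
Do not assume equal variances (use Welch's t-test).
Welch's two-sample t-test:
H₀: μ₁ = μ₂
H₁: μ₁ ≠ μ₂
s₁²/n₁ = 8.08²/31 = 2.1060,  s₂²/n₂ = 13.83²/19 = 10.0668
SE = √(s₁²/n₁ + s₂²/n₂) = √(2.1060 + 10.0668) = 3.4890
df (Welch-Satterthwaite) = (s₁²/n₁ + s₂²/n₂)² / [(s₁²/n₁)²/(n₁-1) + (s₂²/n₂)²/(n₂-1)] ≈ 25.65
t = (x̄₁ - x̄₂) / SE = (70.46 - 66.85) / 3.4890 = 3.61 / 3.4890 = 1.035
p-value = 0.3105

Since p-value > α = 0.05, we fail to reject H₀.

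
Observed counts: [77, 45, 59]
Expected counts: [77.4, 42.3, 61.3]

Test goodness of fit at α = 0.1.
Chi-square goodness of fit test:
H₀: observed counts match expected distribution
H₁: observed counts differ from expected distribution
df = k - 1 = 2
χ² = Σ(O - E)²/E
   = (77 - 77.4)²/77.4 + (45 - 42.3)²/42.3 + (59 - 61.3)²/61.3
   = 0.002 + 0.172 + 0.086
   = 0.26
p-value = 0.8778

Since p-value > α = 0.1, we fail to reject H₀.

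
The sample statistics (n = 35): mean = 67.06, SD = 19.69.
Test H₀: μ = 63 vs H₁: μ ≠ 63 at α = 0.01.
One-sample t-test:
H₀: μ = 63
H₁: μ ≠ 63
df = n - 1 = 34
t = (x̄ - μ₀) / (s/√n) = (67.06 - 63) / (19.69/√35) = 1.220
p-value = 0.2309

Since p-value > α = 0.01, we fail to reject H₀.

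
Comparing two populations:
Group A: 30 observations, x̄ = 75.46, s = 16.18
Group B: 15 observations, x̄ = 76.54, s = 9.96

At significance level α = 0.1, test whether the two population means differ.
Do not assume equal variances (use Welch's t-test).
Welch's two-sample t-test:
H₀: μ₁ = μ₂
H₁: μ₁ ≠ μ₂
s₁²/n₁ = 16.18²/30 = 8.7264,  s₂²/n₂ = 9.96²/15 = 6.6134
SE = √(s₁²/n₁ + s₂²/n₂) = √(8.7264 + 6.6134) = 3.9166
df (Welch-Satterthwaite) = (s₁²/n₁ + s₂²/n₂)² / [(s₁²/n₁)²/(n₁-1) + (s₂²/n₂)²/(n₂-1)] ≈ 40.92
t = (x̄₁ - x̄₂) / SE = (75.46 - 76.54) / 3.9166 = -1.08 / 3.9166 = -0.276
p-value = 0.7841

Since p-value > α = 0.1, we fail to reject H₀.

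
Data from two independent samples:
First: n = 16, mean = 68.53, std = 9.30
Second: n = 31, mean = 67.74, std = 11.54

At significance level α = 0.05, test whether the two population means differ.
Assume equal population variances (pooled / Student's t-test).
Student's two-sample t-test (equal variances):
H₀: μ₁ = μ₂
H₁: μ₁ ≠ μ₂
df = n₁ + n₂ - 2 = 45
Pooled variance s_p² = [(n₁-1)s₁² + (n₂-1)s₂²] / (n₁ + n₂ - 2) = [(15)(9.30²) + (30)(11.54²)] / 45 = 117.6111
SE = √(s_p²(1/n₁ + 1/n₂)) = √(117.6111 × (1/16 + 1/31)) = 3.3384
t = (x̄₁ - x̄₂) / SE = (68.53 - 67.74) / 3.3384 = 0.79 / 3.3384 = 0.237
p-value = 0.8140

Since p-value > α = 0.05, we fail to reject H₀.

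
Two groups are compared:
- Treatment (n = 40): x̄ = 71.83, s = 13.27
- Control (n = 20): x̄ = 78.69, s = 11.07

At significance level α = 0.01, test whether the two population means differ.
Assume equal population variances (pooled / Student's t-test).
Student's two-sample t-test (equal variances):
H₀: μ₁ = μ₂
H₁: μ₁ ≠ μ₂
df = n₁ + n₂ - 2 = 58
Pooled variance s_p² = [(n₁-1)s₁² + (n₂-1)s₂²] / (n₁ + n₂ - 2) = [(39)(13.27²) + (19)(11.07²)] / 58 = 158.5513
SE = √(s_p²(1/n₁ + 1/n₂)) = √(158.5513 × (1/40 + 1/20)) = 3.4484
t = (x̄₁ - x̄₂) / SE = (71.83 - 78.69) / 3.4484 = -6.86 / 3.4484 = -1.989
p-value = 0.0514

Since p-value > α = 0.01, we fail to reject H₀.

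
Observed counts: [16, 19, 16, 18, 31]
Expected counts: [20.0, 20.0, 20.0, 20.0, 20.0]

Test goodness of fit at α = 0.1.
Chi-square goodness of fit test:
H₀: observed counts match expected distribution
H₁: observed counts differ from expected distribution
df = k - 1 = 4
χ² = Σ(O - E)²/E
   = (16 - 20.0)²/20.0 + (19 - 20.0)²/20.0 + (16 - 20.0)²/20.0 + (18 - 20.0)²/20.0 + (31 - 20.0)²/20.0
   = 0.800 + 0.050 + 0.800 + 0.200 + 6.050
   = 7.90
p-value = 0.0953

Since p-value < α = 0.1, we reject H₀.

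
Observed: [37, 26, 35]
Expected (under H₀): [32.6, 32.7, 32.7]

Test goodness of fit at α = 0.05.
Chi-square goodness of fit test:
H₀: observed counts match expected distribution
H₁: observed counts differ from expected distribution
df = k - 1 = 2
χ² = Σ(O - E)²/E
   = (37 - 32.6)²/32.6 + (26 - 32.7)²/32.7 + (35 - 32.7)²/32.7
   = 0.594 + 1.373 + 0.162
   = 2.13
p-value = 0.3450

Since p-value > α = 0.05, we fail to reject H₀.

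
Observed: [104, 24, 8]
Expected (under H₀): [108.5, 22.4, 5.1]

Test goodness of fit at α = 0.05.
Chi-square goodness of fit test:
H₀: observed counts match expected distribution
H₁: observed counts differ from expected distribution
df = k - 1 = 2
χ² = Σ(O - E)²/E
   = (104 - 108.5)²/108.5 + (24 - 22.4)²/22.4 + (8 - 5.1)²/5.1
   = 0.187 + 0.114 + 1.649
   = 1.95
p-value = 0.3772

Since p-value > α = 0.05, we fail to reject H₀.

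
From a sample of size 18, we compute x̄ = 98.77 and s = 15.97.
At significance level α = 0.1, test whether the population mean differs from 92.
One-sample t-test:
H₀: μ = 92
H₁: μ ≠ 92
df = n - 1 = 17
t = (x̄ - μ₀) / (s/√n) = (98.77 - 92) / (15.97/√18) = 1.799
p-value = 0.0899

Since p-value < α = 0.1, we reject H₀.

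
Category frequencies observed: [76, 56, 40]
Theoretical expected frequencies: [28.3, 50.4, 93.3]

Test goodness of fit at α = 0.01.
Chi-square goodness of fit test:
H₀: observed counts match expected distribution
H₁: observed counts differ from expected distribution
df = k - 1 = 2
χ² = Σ(O - E)²/E
   = (76 - 28.3)²/28.3 + (56 - 50.4)²/50.4 + (40 - 93.3)²/93.3
   = 80.399 + 0.622 + 30.449
   = 111.47
p-value < 0.0001

Since p-value < α = 0.01, we reject H₀.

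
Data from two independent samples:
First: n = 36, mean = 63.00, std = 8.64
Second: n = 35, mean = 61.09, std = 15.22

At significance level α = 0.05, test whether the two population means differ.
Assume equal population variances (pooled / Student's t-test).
Student's two-sample t-test (equal variances):
H₀: μ₁ = μ₂
H₁: μ₁ ≠ μ₂
df = n₁ + n₂ - 2 = 69
Pooled variance s_p² = [(n₁-1)s₁² + (n₂-1)s₂²] / (n₁ + n₂ - 2) = [(35)(8.64²) + (34)(15.22²)] / 69 = 152.0113
SE = √(s_p²(1/n₁ + 1/n₂)) = √(152.0113 × (1/36 + 1/35)) = 2.9267
t = (x̄₁ - x̄₂) / SE = (63.00 - 61.09) / 2.9267 = 1.91 / 2.9267 = 0.653
p-value = 0.5162

Since p-value > α = 0.05, we fail to reject H₀.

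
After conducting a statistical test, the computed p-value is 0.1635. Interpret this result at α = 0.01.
Since p = 0.1635 > α = 0.01, fail to reject H₀.
There is insufficient evidence to reject the null hypothesis; the result is not statistically significant at the 0.01 level.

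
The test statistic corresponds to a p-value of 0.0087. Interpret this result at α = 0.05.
Since p = 0.0087 < α = 0.05, reject H₀.
There is sufficient evidence to reject the null hypothesis; the result is statistically significant at the 0.05 level.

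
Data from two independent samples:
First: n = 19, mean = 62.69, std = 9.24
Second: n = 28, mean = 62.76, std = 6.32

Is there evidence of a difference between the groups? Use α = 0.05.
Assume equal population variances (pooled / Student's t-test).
Student's two-sample t-test (equal variances):
H₀: μ₁ = μ₂
H₁: μ₁ ≠ μ₂
df = n₁ + n₂ - 2 = 45
Pooled variance s_p² = [(n₁-1)s₁² + (n₂-1)s₂²] / (n₁ + n₂ - 2) = [(18)(9.24²) + (27)(6.32²)] / 45 = 58.1165
SE = √(s_p²(1/n₁ + 1/n₂)) = √(58.1165 × (1/19 + 1/28)) = 2.2659
t = (x̄₁ - x̄₂) / SE = (62.69 - 62.76) / 2.2659 = -0.07 / 2.2659 = -0.031
p-value = 0.9755

Since p-value > α = 0.05, we fail to reject H₀.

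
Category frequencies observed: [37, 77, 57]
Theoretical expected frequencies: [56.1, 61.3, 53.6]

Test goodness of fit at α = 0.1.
Chi-square goodness of fit test:
H₀: observed counts match expected distribution
H₁: observed counts differ from expected distribution
df = k - 1 = 2
χ² = Σ(O - E)²/E
   = (37 - 56.1)²/56.1 + (77 - 61.3)²/61.3 + (57 - 53.6)²/53.6
   = 6.503 + 4.021 + 0.216
   = 10.74
p-value = 0.0047

Since p-value < α = 0.1, we reject H₀.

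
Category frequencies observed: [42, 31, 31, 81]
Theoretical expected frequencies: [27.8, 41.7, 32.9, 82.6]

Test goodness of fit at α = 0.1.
Chi-square goodness of fit test:
H₀: observed counts match expected distribution
H₁: observed counts differ from expected distribution
df = k - 1 = 3
χ² = Σ(O - E)²/E
   = (42 - 27.8)²/27.8 + (31 - 41.7)²/41.7 + (31 - 32.9)²/32.9 + (81 - 82.6)²/82.6
   = 7.253 + 2.746 + 0.110 + 0.031
   = 10.14
p-value = 0.0174

Since p-value < α = 0.1, we reject H₀.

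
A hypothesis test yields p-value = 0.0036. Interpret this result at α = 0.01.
Since p = 0.0036 < α = 0.01, reject H₀.
There is sufficient evidence to reject the null hypothesis; the result is statistically significant at the 0.01 level.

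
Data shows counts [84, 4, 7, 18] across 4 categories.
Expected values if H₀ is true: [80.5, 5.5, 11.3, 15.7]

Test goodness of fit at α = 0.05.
Chi-square goodness of fit test:
H₀: observed counts match expected distribution
H₁: observed counts differ from expected distribution
df = k - 1 = 3
χ² = Σ(O - E)²/E
   = (84 - 80.5)²/80.5 + (4 - 5.5)²/5.5 + (7 - 11.3)²/11.3 + (18 - 15.7)²/15.7
   = 0.152 + 0.409 + 1.636 + 0.337
   = 2.53
p-value = 0.4691

Since p-value > α = 0.05, we fail to reject H₀.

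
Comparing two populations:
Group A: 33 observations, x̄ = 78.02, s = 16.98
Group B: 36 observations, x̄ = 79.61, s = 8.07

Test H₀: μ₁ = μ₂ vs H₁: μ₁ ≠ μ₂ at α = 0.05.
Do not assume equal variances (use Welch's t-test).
Welch's two-sample t-test:
H₀: μ₁ = μ₂
H₁: μ₁ ≠ μ₂
s₁²/n₁ = 16.98²/33 = 8.7370,  s₂²/n₂ = 8.07²/36 = 1.8090
SE = √(s₁²/n₁ + s₂²/n₂) = √(8.7370 + 1.8090) = 3.2475
df (Welch-Satterthwaite) = (s₁²/n₁ + s₂²/n₂)² / [(s₁²/n₁)²/(n₁-1) + (s₂²/n₂)²/(n₂-1)] ≈ 44.86
t = (x̄₁ - x̄₂) / SE = (78.02 - 79.61) / 3.2475 = -1.59 / 3.2475 = -0.490
p-value = 0.6268

Since p-value > α = 0.05, we fail to reject H₀.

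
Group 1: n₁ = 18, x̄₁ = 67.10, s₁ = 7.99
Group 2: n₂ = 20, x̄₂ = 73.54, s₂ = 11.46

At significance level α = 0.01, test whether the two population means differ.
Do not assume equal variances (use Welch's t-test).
Welch's two-sample t-test:
H₀: μ₁ = μ₂
H₁: μ₁ ≠ μ₂
s₁²/n₁ = 7.99²/18 = 3.5467,  s₂²/n₂ = 11.46²/20 = 6.5666
SE = √(s₁²/n₁ + s₂²/n₂) = √(3.5467 + 6.5666) = 3.1801
df (Welch-Satterthwaite) = (s₁²/n₁ + s₂²/n₂)² / [(s₁²/n₁)²/(n₁-1) + (s₂²/n₂)²/(n₂-1)] ≈ 33.99
t = (x̄₁ - x̄₂) / SE = (67.10 - 73.54) / 3.1801 = -6.44 / 3.1801 = -2.025
p-value = 0.0508

Since p-value > α = 0.01, we fail to reject H₀.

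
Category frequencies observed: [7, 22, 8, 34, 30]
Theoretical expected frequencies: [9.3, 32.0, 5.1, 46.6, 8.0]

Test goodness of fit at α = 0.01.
Chi-square goodness of fit test:
H₀: observed counts match expected distribution
H₁: observed counts differ from expected distribution
df = k - 1 = 4
χ² = Σ(O - E)²/E
   = (7 - 9.3)²/9.3 + (22 - 32.0)²/32.0 + (8 - 5.1)²/5.1 + (34 - 46.6)²/46.6 + (30 - 8.0)²/8.0
   = 0.569 + 3.125 + 1.649 + 3.407 + 60.500
   = 69.25
p-value < 0.0001

Since p-value < α = 0.01, we reject H₀.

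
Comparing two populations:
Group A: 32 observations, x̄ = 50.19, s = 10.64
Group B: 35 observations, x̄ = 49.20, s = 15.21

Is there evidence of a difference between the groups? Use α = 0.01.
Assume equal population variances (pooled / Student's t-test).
Student's two-sample t-test (equal variances):
H₀: μ₁ = μ₂
H₁: μ₁ ≠ μ₂
df = n₁ + n₂ - 2 = 65
Pooled variance s_p² = [(n₁-1)s₁² + (n₂-1)s₂²] / (n₁ + n₂ - 2) = [(31)(10.64²) + (34)(15.21²)] / 65 = 175.0030
SE = √(s_p²(1/n₁ + 1/n₂)) = √(175.0030 × (1/32 + 1/35)) = 3.2356
t = (x̄₁ - x̄₂) / SE = (50.19 - 49.20) / 3.2356 = 0.99 / 3.2356 = 0.306
p-value = 0.7606

Since p-value > α = 0.01, we fail to reject H₀.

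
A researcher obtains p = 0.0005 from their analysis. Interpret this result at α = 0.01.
Since p = 0.0005 < α = 0.01, reject H₀.
There is sufficient evidence to reject the null hypothesis; the result is statistically significant at the 0.01 level.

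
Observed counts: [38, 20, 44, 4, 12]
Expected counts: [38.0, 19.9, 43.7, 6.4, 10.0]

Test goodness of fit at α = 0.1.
Chi-square goodness of fit test:
H₀: observed counts match expected distribution
H₁: observed counts differ from expected distribution
df = k - 1 = 4
χ² = Σ(O - E)²/E
   = (38 - 38.0)²/38.0 + (20 - 19.9)²/19.9 + (44 - 43.7)²/43.7 + (4 - 6.4)²/6.4 + (12 - 10.0)²/10.0
   = 0.000 + 0.001 + 0.002 + 0.900 + 0.400
   = 1.30
p-value = 0.8609

Since p-value > α = 0.1, we fail to reject H₀.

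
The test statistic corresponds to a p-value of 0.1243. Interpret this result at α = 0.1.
Since p = 0.1243 > α = 0.1, fail to reject H₀.
There is insufficient evidence to reject the null hypothesis; the result is not statistically significant at the 0.1 level.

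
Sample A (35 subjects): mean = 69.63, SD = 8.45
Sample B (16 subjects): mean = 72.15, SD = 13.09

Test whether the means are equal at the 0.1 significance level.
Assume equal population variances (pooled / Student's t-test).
Student's two-sample t-test (equal variances):
H₀: μ₁ = μ₂
H₁: μ₁ ≠ μ₂
df = n₁ + n₂ - 2 = 49
Pooled variance s_p² = [(n₁-1)s₁² + (n₂-1)s₂²] / (n₁ + n₂ - 2) = [(34)(8.45²) + (15)(13.09²)] / 49 = 101.9981
SE = √(s_p²(1/n₁ + 1/n₂)) = √(101.9981 × (1/35 + 1/16)) = 3.0478
t = (x̄₁ - x̄₂) / SE = (69.63 - 72.15) / 3.0478 = -2.52 / 3.0478 = -0.827
p-value = 0.4123

Since p-value > α = 0.1, we fail to reject H₀.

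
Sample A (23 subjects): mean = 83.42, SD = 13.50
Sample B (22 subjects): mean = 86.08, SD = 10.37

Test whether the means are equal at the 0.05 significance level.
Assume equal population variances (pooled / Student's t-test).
Student's two-sample t-test (equal variances):
H₀: μ₁ = μ₂
H₁: μ₁ ≠ μ₂
df = n₁ + n₂ - 2 = 43
Pooled variance s_p² = [(n₁-1)s₁² + (n₂-1)s₂²] / (n₁ + n₂ - 2) = [(22)(13.50²) + (21)(10.37²)] / 43 = 145.7622
SE = √(s_p²(1/n₁ + 1/n₂)) = √(145.7622 × (1/23 + 1/22)) = 3.6004
t = (x̄₁ - x̄₂) / SE = (83.42 - 86.08) / 3.6004 = -2.66 / 3.6004 = -0.739
p-value = 0.4640

Since p-value > α = 0.05, we fail to reject H₀.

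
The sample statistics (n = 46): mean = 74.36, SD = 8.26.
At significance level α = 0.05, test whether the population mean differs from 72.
One-sample t-test:
H₀: μ = 72
H₁: μ ≠ 72
df = n - 1 = 45
t = (x̄ - μ₀) / (s/√n) = (74.36 - 72) / (8.26/√46) = 1.938
p-value = 0.0589

Since p-value > α = 0.05, we fail to reject H₀.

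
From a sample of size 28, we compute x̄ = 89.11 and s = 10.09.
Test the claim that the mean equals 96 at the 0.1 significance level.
One-sample t-test:
H₀: μ = 96
H₁: μ ≠ 96
df = n - 1 = 27
t = (x̄ - μ₀) / (s/√n) = (89.11 - 96) / (10.09/√28) = -3.613
p-value = 0.0012

Since p-value < α = 0.1, we reject H₀.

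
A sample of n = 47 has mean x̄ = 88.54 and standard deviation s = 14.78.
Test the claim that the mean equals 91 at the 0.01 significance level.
One-sample t-test:
H₀: μ = 91
H₁: μ ≠ 91
df = n - 1 = 46
t = (x̄ - μ₀) / (s/√n) = (88.54 - 91) / (14.78/√47) = -1.141
p-value = 0.2597

Since p-value > α = 0.01, we fail to reject H₀.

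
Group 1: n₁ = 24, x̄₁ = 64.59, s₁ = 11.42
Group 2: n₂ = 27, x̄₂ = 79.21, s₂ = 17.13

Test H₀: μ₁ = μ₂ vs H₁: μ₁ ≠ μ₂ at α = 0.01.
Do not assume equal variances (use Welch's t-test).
Welch's two-sample t-test:
H₀: μ₁ = μ₂
H₁: μ₁ ≠ μ₂
s₁²/n₁ = 11.42²/24 = 5.4340,  s₂²/n₂ = 17.13²/27 = 10.8680
SE = √(s₁²/n₁ + s₂²/n₂) = √(5.4340 + 10.8680) = 4.0376
df (Welch-Satterthwaite) = (s₁²/n₁ + s₂²/n₂)² / [(s₁²/n₁)²/(n₁-1) + (s₂²/n₂)²/(n₂-1)] ≈ 45.61
t = (x̄₁ - x̄₂) / SE = (64.59 - 79.21) / 4.0376 = -14.62 / 4.0376 = -3.621
p-value = 0.0007

Since p-value < α = 0.01, we reject H₀.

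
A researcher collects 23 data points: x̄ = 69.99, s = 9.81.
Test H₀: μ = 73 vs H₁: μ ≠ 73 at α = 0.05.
One-sample t-test:
H₀: μ = 73
H₁: μ ≠ 73
df = n - 1 = 22
t = (x̄ - μ₀) / (s/√n) = (69.99 - 73) / (9.81/√23) = -1.472
p-value = 0.1553

Since p-value > α = 0.05, we fail to reject H₀.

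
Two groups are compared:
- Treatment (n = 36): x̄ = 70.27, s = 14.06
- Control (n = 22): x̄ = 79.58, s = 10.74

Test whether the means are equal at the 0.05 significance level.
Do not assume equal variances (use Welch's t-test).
Welch's two-sample t-test:
H₀: μ₁ = μ₂
H₁: μ₁ ≠ μ₂
s₁²/n₁ = 14.06²/36 = 5.4912,  s₂²/n₂ = 10.74²/22 = 5.2431
SE = √(s₁²/n₁ + s₂²/n₂) = √(5.4912 + 5.2431) = 3.2763
df (Welch-Satterthwaite) = (s₁²/n₁ + s₂²/n₂)² / [(s₁²/n₁)²/(n₁-1) + (s₂²/n₂)²/(n₂-1)] ≈ 53.09
t = (x̄₁ - x̄₂) / SE = (70.27 - 79.58) / 3.2763 = -9.31 / 3.2763 = -2.842
p-value = 0.0064

Since p-value < α = 0.05, we reject H₀.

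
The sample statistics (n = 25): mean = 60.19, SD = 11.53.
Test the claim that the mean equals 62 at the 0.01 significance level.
One-sample t-test:
H₀: μ = 62
H₁: μ ≠ 62
df = n - 1 = 24
t = (x̄ - μ₀) / (s/√n) = (60.19 - 62) / (11.53/√25) = -0.785
p-value = 0.4402

Since p-value > α = 0.01, we fail to reject H₀.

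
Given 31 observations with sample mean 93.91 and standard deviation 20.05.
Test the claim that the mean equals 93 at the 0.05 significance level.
One-sample t-test:
H₀: μ = 93
H₁: μ ≠ 93
df = n - 1 = 30
t = (x̄ - μ₀) / (s/√n) = (93.91 - 93) / (20.05/√31) = 0.253
p-value = 0.8022

Since p-value > α = 0.05, we fail to reject H₀.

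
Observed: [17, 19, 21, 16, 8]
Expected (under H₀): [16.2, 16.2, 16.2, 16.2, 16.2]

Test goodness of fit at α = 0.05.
Chi-square goodness of fit test:
H₀: observed counts match expected distribution
H₁: observed counts differ from expected distribution
df = k - 1 = 4
χ² = Σ(O - E)²/E
   = (17 - 16.2)²/16.2 + (19 - 16.2)²/16.2 + (21 - 16.2)²/16.2 + (16 - 16.2)²/16.2 + (8 - 16.2)²/16.2
   = 0.040 + 0.484 + 1.422 + 0.002 + 4.151
   = 6.10
p-value = 0.1919

Since p-value > α = 0.05, we fail to reject H₀.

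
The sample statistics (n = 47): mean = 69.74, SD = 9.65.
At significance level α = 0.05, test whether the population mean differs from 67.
One-sample t-test:
H₀: μ = 67
H₁: μ ≠ 67
df = n - 1 = 46
t = (x̄ - μ₀) / (s/√n) = (69.74 - 67) / (9.65/√47) = 1.947
p-value = 0.0577

Since p-value > α = 0.05, we fail to reject H₀.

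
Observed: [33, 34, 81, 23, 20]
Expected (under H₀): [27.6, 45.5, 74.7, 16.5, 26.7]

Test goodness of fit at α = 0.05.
Chi-square goodness of fit test:
H₀: observed counts match expected distribution
H₁: observed counts differ from expected distribution
df = k - 1 = 4
χ² = Σ(O - E)²/E
   = (33 - 27.6)²/27.6 + (34 - 45.5)²/45.5 + (81 - 74.7)²/74.7 + (23 - 16.5)²/16.5 + (20 - 26.7)²/26.7
   = 1.057 + 2.907 + 0.531 + 2.561 + 1.681
   = 8.74
p-value = 0.0680

Since p-value > α = 0.05, we fail to reject H₀.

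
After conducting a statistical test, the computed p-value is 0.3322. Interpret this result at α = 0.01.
Since p = 0.3322 > α = 0.01, fail to reject H₀.
There is insufficient evidence to reject the null hypothesis; the result is not statistically significant at the 0.01 level.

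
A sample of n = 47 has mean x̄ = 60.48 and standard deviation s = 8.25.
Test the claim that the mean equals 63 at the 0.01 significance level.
One-sample t-test:
H₀: μ = 63
H₁: μ ≠ 63
df = n - 1 = 46
t = (x̄ - μ₀) / (s/√n) = (60.48 - 63) / (8.25/√47) = -2.094
p-value = 0.0418

Since p-value > α = 0.01, we fail to reject H₀.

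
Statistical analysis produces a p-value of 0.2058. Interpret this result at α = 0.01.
Since p = 0.2058 > α = 0.01, fail to reject H₀.
There is insufficient evidence to reject the null hypothesis; the result is not statistically significant at the 0.01 level.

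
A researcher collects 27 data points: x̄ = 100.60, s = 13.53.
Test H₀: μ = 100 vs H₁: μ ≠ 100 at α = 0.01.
One-sample t-test:
H₀: μ = 100
H₁: μ ≠ 100
df = n - 1 = 26
t = (x̄ - μ₀) / (s/√n) = (100.60 - 100) / (13.53/√27) = 0.230
p-value = 0.8196

Since p-value > α = 0.01, we fail to reject H₀.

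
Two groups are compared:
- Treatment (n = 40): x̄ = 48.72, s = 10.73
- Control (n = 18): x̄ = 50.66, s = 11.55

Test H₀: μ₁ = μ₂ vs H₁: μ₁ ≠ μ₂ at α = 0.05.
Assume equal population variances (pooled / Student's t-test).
Student's two-sample t-test (equal variances):
H₀: μ₁ = μ₂
H₁: μ₁ ≠ μ₂
df = n₁ + n₂ - 2 = 56
Pooled variance s_p² = [(n₁-1)s₁² + (n₂-1)s₂²] / (n₁ + n₂ - 2) = [(39)(10.73²) + (17)(11.55²)] / 56 = 120.6790
SE = √(s_p²(1/n₁ + 1/n₂)) = √(120.6790 × (1/40 + 1/18)) = 3.1179
t = (x̄₁ - x̄₂) / SE = (48.72 - 50.66) / 3.1179 = -1.94 / 3.1179 = -0.622
p-value = 0.5363

Since p-value > α = 0.05, we fail to reject H₀.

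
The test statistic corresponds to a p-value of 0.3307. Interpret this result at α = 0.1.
Since p = 0.3307 > α = 0.1, fail to reject H₀.
There is insufficient evidence to reject the null hypothesis; the result is not statistically significant at the 0.1 level.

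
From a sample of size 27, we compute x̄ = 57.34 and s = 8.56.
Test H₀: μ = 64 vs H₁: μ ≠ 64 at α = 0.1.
One-sample t-test:
H₀: μ = 64
H₁: μ ≠ 64
df = n - 1 = 26
t = (x̄ - μ₀) / (s/√n) = (57.34 - 64) / (8.56/√27) = -4.043
p-value = 0.0004

Since p-value < α = 0.1, we reject H₀.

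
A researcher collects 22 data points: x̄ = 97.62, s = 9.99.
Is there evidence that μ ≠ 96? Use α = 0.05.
One-sample t-test:
H₀: μ = 96
H₁: μ ≠ 96
df = n - 1 = 21
t = (x̄ - μ₀) / (s/√n) = (97.62 - 96) / (9.99/√22) = 0.761
p-value = 0.4553

Since p-value > α = 0.05, we fail to reject H₀.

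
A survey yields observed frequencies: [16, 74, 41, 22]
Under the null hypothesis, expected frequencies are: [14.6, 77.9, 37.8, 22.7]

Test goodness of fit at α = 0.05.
Chi-square goodness of fit test:
H₀: observed counts match expected distribution
H₁: observed counts differ from expected distribution
df = k - 1 = 3
χ² = Σ(O - E)²/E
   = (16 - 14.6)²/14.6 + (74 - 77.9)²/77.9 + (41 - 37.8)²/37.8 + (22 - 22.7)²/22.7
   = 0.134 + 0.195 + 0.271 + 0.022
   = 0.62
p-value = 0.8914

Since p-value > α = 0.05, we fail to reject H₀.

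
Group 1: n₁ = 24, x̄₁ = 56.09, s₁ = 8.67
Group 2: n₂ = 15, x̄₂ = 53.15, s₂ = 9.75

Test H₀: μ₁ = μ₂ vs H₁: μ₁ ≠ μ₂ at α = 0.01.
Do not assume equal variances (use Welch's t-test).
Welch's two-sample t-test:
H₀: μ₁ = μ₂
H₁: μ₁ ≠ μ₂
s₁²/n₁ = 8.67²/24 = 3.1320,  s₂²/n₂ = 9.75²/15 = 6.3375
SE = √(s₁²/n₁ + s₂²/n₂) = √(3.1320 + 6.3375) = 3.0773
df (Welch-Satterthwaite) = (s₁²/n₁ + s₂²/n₂)² / [(s₁²/n₁)²/(n₁-1) + (s₂²/n₂)²/(n₂-1)] ≈ 27.21
t = (x̄₁ - x̄₂) / SE = (56.09 - 53.15) / 3.0773 = 2.94 / 3.0773 = 0.955
p-value = 0.3478

Since p-value > α = 0.01, we fail to reject H₀.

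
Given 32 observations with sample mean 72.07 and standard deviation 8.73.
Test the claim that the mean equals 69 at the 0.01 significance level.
One-sample t-test:
H₀: μ = 69
H₁: μ ≠ 69
df = n - 1 = 31
t = (x̄ - μ₀) / (s/√n) = (72.07 - 69) / (8.73/√32) = 1.989
p-value = 0.0556

Since p-value > α = 0.01, we fail to reject H₀.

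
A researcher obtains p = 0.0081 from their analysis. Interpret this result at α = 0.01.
Since p = 0.0081 < α = 0.01, reject H₀.
There is sufficient evidence to reject the null hypothesis; the result is statistically significant at the 0.01 level.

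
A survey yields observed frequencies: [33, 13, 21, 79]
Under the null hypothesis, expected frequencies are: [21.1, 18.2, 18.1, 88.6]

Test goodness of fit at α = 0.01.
Chi-square goodness of fit test:
H₀: observed counts match expected distribution
H₁: observed counts differ from expected distribution
df = k - 1 = 3
χ² = Σ(O - E)²/E
   = (33 - 21.1)²/21.1 + (13 - 18.2)²/18.2 + (21 - 18.1)²/18.1 + (79 - 88.6)²/88.6
   = 6.711 + 1.486 + 0.465 + 1.040
   = 9.70
p-value = 0.0213

Since p-value > α = 0.01, we fail to reject H₀.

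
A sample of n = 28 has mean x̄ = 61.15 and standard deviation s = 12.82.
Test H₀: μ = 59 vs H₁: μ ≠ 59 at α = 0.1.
One-sample t-test:
H₀: μ = 59
H₁: μ ≠ 59
df = n - 1 = 27
t = (x̄ - μ₀) / (s/√n) = (61.15 - 59) / (12.82/√28) = 0.887
p-value = 0.3827

Since p-value > α = 0.1, we fail to reject H₀.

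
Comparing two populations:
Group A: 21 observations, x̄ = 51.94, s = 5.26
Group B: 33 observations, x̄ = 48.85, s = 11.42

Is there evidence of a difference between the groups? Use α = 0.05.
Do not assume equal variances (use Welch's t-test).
Welch's two-sample t-test:
H₀: μ₁ = μ₂
H₁: μ₁ ≠ μ₂
s₁²/n₁ = 5.26²/21 = 1.3175,  s₂²/n₂ = 11.42²/33 = 3.9520
SE = √(s₁²/n₁ + s₂²/n₂) = √(1.3175 + 3.9520) = 2.2955
df (Welch-Satterthwaite) = (s₁²/n₁ + s₂²/n₂)² / [(s₁²/n₁)²/(n₁-1) + (s₂²/n₂)²/(n₂-1)] ≈ 48.30
t = (x̄₁ - x̄₂) / SE = (51.94 - 48.85) / 2.2955 = 3.09 / 2.2955 = 1.346
p-value = 0.1846

Since p-value > α = 0.05, we fail to reject H₀.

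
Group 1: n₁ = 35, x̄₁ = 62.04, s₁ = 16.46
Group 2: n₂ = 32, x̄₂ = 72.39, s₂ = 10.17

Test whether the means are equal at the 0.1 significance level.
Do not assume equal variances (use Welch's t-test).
Welch's two-sample t-test:
H₀: μ₁ = μ₂
H₁: μ₁ ≠ μ₂
s₁²/n₁ = 16.46²/35 = 7.7409,  s₂²/n₂ = 10.17²/32 = 3.2322
SE = √(s₁²/n₁ + s₂²/n₂) = √(7.7409 + 3.2322) = 3.3126
df (Welch-Satterthwaite) = (s₁²/n₁ + s₂²/n₂)² / [(s₁²/n₁)²/(n₁-1) + (s₂²/n₂)²/(n₂-1)] ≈ 57.35
t = (x̄₁ - x̄₂) / SE = (62.04 - 72.39) / 3.3126 = -10.35 / 3.3126 = -3.124
p-value = 0.0028

Since p-value < α = 0.1, we reject H₀.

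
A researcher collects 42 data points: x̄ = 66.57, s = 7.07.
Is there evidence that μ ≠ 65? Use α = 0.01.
One-sample t-test:
H₀: μ = 65
H₁: μ ≠ 65
df = n - 1 = 41
t = (x̄ - μ₀) / (s/√n) = (66.57 - 65) / (7.07/√42) = 1.439
p-value = 0.1577

Since p-value > α = 0.01, we fail to reject H₀.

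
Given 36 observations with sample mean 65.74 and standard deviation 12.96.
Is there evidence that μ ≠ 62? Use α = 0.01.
One-sample t-test:
H₀: μ = 62
H₁: μ ≠ 62
df = n - 1 = 35
t = (x̄ - μ₀) / (s/√n) = (65.74 - 62) / (12.96/√36) = 1.731
p-value = 0.0922

Since p-value > α = 0.01, we fail to reject H₀.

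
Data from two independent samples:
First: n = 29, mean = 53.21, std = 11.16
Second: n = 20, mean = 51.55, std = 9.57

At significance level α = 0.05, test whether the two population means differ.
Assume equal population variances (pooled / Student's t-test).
Student's two-sample t-test (equal variances):
H₀: μ₁ = μ₂
H₁: μ₁ ≠ μ₂
df = n₁ + n₂ - 2 = 47
Pooled variance s_p² = [(n₁-1)s₁² + (n₂-1)s₂²] / (n₁ + n₂ - 2) = [(28)(11.16²) + (19)(9.57²)] / 47 = 111.2211
SE = √(s_p²(1/n₁ + 1/n₂)) = √(111.2211 × (1/29 + 1/20)) = 3.0653
t = (x̄₁ - x̄₂) / SE = (53.21 - 51.55) / 3.0653 = 1.66 / 3.0653 = 0.542
p-value = 0.5907

Since p-value > α = 0.05, we fail to reject H₀.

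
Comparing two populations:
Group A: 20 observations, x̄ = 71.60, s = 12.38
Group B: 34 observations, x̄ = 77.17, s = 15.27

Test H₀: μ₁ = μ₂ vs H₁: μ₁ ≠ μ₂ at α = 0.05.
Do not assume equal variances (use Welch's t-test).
Welch's two-sample t-test:
H₀: μ₁ = μ₂
H₁: μ₁ ≠ μ₂
s₁²/n₁ = 12.38²/20 = 7.6632,  s₂²/n₂ = 15.27²/34 = 6.8580
SE = √(s₁²/n₁ + s₂²/n₂) = √(7.6632 + 6.8580) = 3.8107
df (Welch-Satterthwaite) = (s₁²/n₁ + s₂²/n₂)² / [(s₁²/n₁)²/(n₁-1) + (s₂²/n₂)²/(n₂-1)] ≈ 46.69
t = (x̄₁ - x̄₂) / SE = (71.60 - 77.17) / 3.8107 = -5.57 / 3.8107 = -1.462
p-value = 0.1505

Since p-value > α = 0.05, we fail to reject H₀.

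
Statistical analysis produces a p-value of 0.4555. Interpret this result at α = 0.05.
Since p = 0.4555 > α = 0.05, fail to reject H₀.
There is insufficient evidence to reject the null hypothesis; the result is not statistically significant at the 0.05 level.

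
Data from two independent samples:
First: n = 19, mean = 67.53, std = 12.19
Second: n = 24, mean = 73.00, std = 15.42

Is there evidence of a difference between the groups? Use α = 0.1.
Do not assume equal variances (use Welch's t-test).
Welch's two-sample t-test:
H₀: μ₁ = μ₂
H₁: μ₁ ≠ μ₂
s₁²/n₁ = 12.19²/19 = 7.8208,  s₂²/n₂ = 15.42²/24 = 9.9073
SE = √(s₁²/n₁ + s₂²/n₂) = √(7.8208 + 9.9073) = 4.2105
df (Welch-Satterthwaite) = (s₁²/n₁ + s₂²/n₂)² / [(s₁²/n₁)²/(n₁-1) + (s₂²/n₂)²/(n₂-1)] ≈ 41.00
t = (x̄₁ - x̄₂) / SE = (67.53 - 73.00) / 4.2105 = -5.47 / 4.2105 = -1.299
p-value = 0.2012

Since p-value > α = 0.1, we fail to reject H₀.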